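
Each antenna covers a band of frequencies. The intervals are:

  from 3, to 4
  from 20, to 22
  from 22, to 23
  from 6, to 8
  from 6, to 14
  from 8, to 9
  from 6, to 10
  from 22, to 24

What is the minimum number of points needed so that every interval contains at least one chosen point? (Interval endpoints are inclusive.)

3

Process intervals by earliest right end; each time one isn't hit yet, stab at its right endpoint.
By right end: [3,4]  [6,8]  [8,9]  [6,10]  [6,14]  [20,22]  [22,23]  [22,24]
[3,4] uncovered → point at 4; [6,8] uncovered → point at 8; [20,22] uncovered → point at 22.
Points: 4, 8, 22 (3 total).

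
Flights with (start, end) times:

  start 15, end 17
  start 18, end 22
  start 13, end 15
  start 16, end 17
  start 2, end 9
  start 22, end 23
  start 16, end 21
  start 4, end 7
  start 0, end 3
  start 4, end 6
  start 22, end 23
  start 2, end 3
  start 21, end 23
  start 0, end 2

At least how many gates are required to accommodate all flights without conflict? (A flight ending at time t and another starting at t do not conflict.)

The answer is the maximum number of intervals overlapping at any instant.
starts: [0, 0, 2, 2, 4, 4, 13, 15, 16, 16, 18, 21, 22, 22]
ends:   [2, 3, 3, 6, 7, 9, 15, 17, 17, 21, 22, 23, 23, 23]
s0→1 s0→2 e2→1 s2→2 s2→3  — peak 3.

3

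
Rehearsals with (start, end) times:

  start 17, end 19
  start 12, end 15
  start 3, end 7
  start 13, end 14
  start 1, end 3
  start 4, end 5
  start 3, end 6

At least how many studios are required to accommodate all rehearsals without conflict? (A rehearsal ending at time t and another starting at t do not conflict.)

starts: [1, 3, 3, 4, 12, 13, 17]
ends:   [3, 5, 6, 7, 14, 15, 19]
s1→1 e3→0 s3→1 s3→2 s4→3  — peak 3.

3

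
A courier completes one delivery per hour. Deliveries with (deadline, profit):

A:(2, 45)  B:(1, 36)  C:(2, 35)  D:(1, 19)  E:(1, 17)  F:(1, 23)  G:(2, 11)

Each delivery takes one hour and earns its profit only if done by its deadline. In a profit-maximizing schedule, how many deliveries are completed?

By profit: A(d2,45), B(d1,36), C(d2,35), F(d1,23), D(d1,19), E(d1,17), G(d2,11)
A→slot 2; B→slot 1; C skipped; F skipped; D skipped; E skipped; G skipped.
2 of 7 scheduled.

2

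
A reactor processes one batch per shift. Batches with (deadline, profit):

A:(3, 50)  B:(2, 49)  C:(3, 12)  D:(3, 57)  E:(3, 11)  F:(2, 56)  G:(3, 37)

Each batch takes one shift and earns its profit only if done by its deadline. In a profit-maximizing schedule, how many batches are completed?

By profit: D(d3,57), F(d2,56), A(d3,50), B(d2,49), G(d3,37), C(d3,12), E(d3,11)
D→slot 3; F→slot 2; A→slot 1; B skipped; G skipped; C skipped; E skipped.
3 of 7 scheduled.

3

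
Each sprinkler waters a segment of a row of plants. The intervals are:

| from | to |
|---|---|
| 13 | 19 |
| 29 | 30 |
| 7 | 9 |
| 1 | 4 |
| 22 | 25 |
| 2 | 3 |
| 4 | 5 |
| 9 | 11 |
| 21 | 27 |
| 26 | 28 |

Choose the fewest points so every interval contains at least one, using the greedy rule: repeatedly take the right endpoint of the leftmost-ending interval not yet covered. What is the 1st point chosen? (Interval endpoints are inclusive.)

Sort by right endpoint; whenever an interval is uncovered, place a point at its right end.
By right end: [2,3]  [1,4]  [4,5]  [7,9]  [9,11]  [13,19]  [22,25]  [21,27]  [26,28]  [29,30]
[2,3] uncovered → point at 3; [4,5] uncovered → point at 5; [7,9] uncovered → point at 9; [13,19] uncovered → point at 19; [22,25] uncovered → point at 25; [26,28] uncovered → point at 28; [29,30] uncovered → point at 30.
Points: 3, 5, 9, 19, 25, 28, 30 (7 total).

3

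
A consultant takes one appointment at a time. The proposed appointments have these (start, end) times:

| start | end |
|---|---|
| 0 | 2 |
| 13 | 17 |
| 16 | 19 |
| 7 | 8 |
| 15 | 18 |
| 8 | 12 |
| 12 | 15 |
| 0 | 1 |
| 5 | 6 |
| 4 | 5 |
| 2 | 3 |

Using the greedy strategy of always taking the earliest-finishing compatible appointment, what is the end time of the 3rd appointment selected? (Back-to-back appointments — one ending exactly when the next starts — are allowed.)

By end time: (0,1), (0,2), (2,3), (4,5), (5,6), (7,8), (8,12), (12,15), (13,17), (15,18), (16,19).
Pick (0,1); next start ≥ 1 → (2,3); next start ≥ 3 → (4,5); next start ≥ 5 → (5,6); next start ≥ 6 → (7,8); next start ≥ 8 → (8,12); next start ≥ 12 → (12,15); next start ≥ 15 → (15,18).
Selected: (0,1) (2,3) (4,5) (5,6) (7,8) (8,12) (12,15) (15,18)

5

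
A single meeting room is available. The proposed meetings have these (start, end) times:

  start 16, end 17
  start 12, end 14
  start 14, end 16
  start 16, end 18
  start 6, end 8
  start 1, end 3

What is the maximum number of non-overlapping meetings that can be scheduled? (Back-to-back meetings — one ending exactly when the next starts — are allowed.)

5

Greedy by earliest finish: after sorting by end time, pick each interval compatible with the last pick.
By end time: (1,3), (6,8), (12,14), (14,16), (16,17), (16,18).
Pick (1,3); next start ≥ 3 → (6,8); next start ≥ 8 → (12,14); next start ≥ 14 → (14,16); next start ≥ 16 → (16,17).
Selected 5 meetings.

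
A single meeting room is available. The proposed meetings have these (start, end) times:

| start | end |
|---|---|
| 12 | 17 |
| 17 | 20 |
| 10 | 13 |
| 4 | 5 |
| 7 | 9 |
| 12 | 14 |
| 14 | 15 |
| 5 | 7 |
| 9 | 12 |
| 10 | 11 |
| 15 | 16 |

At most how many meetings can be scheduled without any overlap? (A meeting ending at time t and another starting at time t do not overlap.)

8

Sort by end time and greedily take each interval whose start is ≥ the last chosen end.
Sorted by end: (4,5)  (5,7)  (7,9)  (10,11)  (9,12)  (10,13)  (12,14)  (14,15)  (15,16)  (12,17)  (17,20)
take (4,5); take (5,7); take (7,9); take (10,11); skip (9,12); skip (10,13); take (12,14); take (14,15); take (15,16); skip (12,17); take (17,20).
Selected 8 meetings.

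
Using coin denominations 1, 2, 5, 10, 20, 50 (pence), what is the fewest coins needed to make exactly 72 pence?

3

Use the largest denomination that fits, subtract, and repeat.
72 = 1×50 + 1×20 + 1×2
Total coins = 1 + 1 + 1 = 3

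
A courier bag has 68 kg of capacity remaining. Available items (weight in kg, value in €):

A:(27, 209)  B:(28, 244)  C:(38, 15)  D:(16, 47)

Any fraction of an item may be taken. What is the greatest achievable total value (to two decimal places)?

491.19

Ratios (sorted): B 8.71, A 7.74, D 2.94, C 0.39
take B (28 @ 244); take A (27 @ 209); take 13/16 of D → 38.19. Capacity used 68/68.
Total value = 491.19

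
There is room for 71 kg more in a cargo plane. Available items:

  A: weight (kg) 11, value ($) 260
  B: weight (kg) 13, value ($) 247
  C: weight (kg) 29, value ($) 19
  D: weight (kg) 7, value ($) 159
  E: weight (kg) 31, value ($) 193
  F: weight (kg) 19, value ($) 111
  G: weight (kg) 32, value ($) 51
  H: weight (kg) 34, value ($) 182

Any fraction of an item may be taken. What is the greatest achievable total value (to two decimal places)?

Greedy by value/weight ratio, highest first.
Order: A (260/11=23.64) > D (159/7=22.71) > B (247/13=19.00) > E (193/31=6.23) > F (111/19=5.84) > H (182/34=5.35) > G (51/32=1.59) > C (19/29=0.66)
Fill: take A (11 @ 260) → take D (7 @ 159) → take B (13 @ 247) → take E (31 @ 193) → take 9/19 of F → 52.58; 71/71 used.
Total value = 911.58

911.58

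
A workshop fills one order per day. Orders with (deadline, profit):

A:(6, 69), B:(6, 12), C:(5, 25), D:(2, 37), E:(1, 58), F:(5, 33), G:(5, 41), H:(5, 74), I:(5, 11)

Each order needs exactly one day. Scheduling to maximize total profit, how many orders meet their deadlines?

Take jobs in profit order; each goes to the latest open slot no later than its deadline.
By profit: H(d5,74), A(d6,69), E(d1,58), G(d5,41), D(d2,37), F(d5,33), C(d5,25), B(d6,12), I(d5,11)
H→slot 5; A→slot 6; E→slot 1; G→slot 4; D→slot 2; F→slot 3; C skipped; B skipped; I skipped.
6 of 9 scheduled.

6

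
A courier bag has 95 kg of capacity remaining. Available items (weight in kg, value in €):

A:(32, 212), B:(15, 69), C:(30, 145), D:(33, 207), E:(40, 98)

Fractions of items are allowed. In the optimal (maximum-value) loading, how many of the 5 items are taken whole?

Greedy by value/weight ratio, highest first.
Ratios (sorted): A 6.62, D 6.27, C 4.83, B 4.60, E 2.45
take A (32 @ 212); take D (33 @ 207); take C (30 @ 145). Capacity used 95/95.
3 item(s) taken whole.

3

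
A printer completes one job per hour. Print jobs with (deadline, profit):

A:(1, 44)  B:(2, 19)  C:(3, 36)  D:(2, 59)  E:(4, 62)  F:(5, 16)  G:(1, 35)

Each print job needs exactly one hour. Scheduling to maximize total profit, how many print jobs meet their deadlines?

Take jobs in profit order; each goes to the latest open slot no later than its deadline.
Profit order: E=62 D=59 A=44 C=36 G=35 B=19 F=16
Assign: E→slot 4, D→slot 2, A→slot 1, C→slot 3, G skipped, B skipped, F→slot 5.
Slots: [1:A] [2:D] [3:C] [4:E] [5:F]
5 of 7 scheduled.

5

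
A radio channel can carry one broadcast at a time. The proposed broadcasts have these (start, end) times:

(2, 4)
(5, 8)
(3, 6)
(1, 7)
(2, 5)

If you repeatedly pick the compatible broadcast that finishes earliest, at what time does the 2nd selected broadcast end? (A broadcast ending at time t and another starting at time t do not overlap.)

8

Sort by end time and greedily take each interval whose start is ≥ the last chosen end.
Sorted by end: (2,4)  (2,5)  (3,6)  (1,7)  (5,8)
take (2,4); take (5,8).
Selected: (2,4) (5,8)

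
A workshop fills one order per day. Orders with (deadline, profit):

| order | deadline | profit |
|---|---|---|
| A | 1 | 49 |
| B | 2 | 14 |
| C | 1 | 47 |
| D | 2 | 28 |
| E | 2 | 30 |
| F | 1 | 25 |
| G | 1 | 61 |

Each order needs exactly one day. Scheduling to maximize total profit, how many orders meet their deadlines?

2

By profit: G(d1,61), A(d1,49), C(d1,47), E(d2,30), D(d2,28), F(d1,25), B(d2,14)
G→slot 1; A skipped; C skipped; E→slot 2; D skipped; F skipped; B skipped.
2 of 7 scheduled.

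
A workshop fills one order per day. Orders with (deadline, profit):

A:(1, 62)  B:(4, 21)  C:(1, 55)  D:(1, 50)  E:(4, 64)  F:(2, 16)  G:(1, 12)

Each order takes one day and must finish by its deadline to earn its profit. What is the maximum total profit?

163

Profit order: E=64 A=62 C=55 D=50 B=21 F=16 G=12
Assign: E→slot 4, A→slot 1, C skipped, D skipped, B→slot 3, F→slot 2, G skipped.
Slots: [1:A] [2:F] [3:B] [4:E]
Profit = 62 + 16 + 21 + 64 = 163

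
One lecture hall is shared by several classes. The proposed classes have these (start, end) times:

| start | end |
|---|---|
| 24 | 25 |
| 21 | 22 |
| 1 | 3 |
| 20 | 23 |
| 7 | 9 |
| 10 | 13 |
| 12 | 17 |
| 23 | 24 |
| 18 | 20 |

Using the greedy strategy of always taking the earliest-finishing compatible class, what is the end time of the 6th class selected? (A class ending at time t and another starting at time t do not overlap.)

24

Sort by end time and greedily take each interval whose start is ≥ the last chosen end.
Sorted by end: (1,3)  (7,9)  (10,13)  (12,17)  (18,20)  (21,22)  (20,23)  (23,24)  (24,25)
take (1,3); take (7,9); take (10,13); take (18,20); take (21,22); take (23,24); take (24,25).
Selected: (1,3) (7,9) (10,13) (18,20) (21,22) (23,24) (24,25)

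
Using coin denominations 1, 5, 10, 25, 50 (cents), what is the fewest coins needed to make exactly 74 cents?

7

74 − 1×50→24 − 2×10→4 − 4×1→0
Total coins = 1 + 2 + 4 = 7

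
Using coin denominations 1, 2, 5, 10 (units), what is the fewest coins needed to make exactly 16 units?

Use the largest denomination that fits, subtract, and repeat.
16 = 1×10 + 1×5 + 1×1
Total coins = 1 + 1 + 1 = 3

3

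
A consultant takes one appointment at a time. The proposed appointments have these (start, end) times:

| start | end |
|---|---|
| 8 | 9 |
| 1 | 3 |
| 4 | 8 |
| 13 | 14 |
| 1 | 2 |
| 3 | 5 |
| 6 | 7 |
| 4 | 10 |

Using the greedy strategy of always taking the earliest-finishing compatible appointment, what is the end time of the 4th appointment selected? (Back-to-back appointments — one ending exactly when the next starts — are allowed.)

9

Greedy by earliest finish: after sorting by end time, pick each interval compatible with the last pick.
By end time: (1,2), (1,3), (3,5), (6,7), (4,8), (8,9), (4,10), (13,14).
Pick (1,2); next start ≥ 2 → (3,5); next start ≥ 5 → (6,7); next start ≥ 7 → (8,9); next start ≥ 9 → (13,14).
Selected: (1,2) (3,5) (6,7) (8,9) (13,14)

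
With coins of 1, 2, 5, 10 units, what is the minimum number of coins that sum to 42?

5

Use the largest denomination that fits, subtract, and repeat.
42 − 4×10→2 − 1×2→0
Total coins = 4 + 1 = 5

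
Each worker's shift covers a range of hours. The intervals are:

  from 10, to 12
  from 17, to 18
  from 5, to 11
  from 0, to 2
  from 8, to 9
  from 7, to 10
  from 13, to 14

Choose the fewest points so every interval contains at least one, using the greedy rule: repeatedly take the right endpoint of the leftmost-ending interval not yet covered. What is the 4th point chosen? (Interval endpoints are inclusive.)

14

By right end: [0,2]  [8,9]  [7,10]  [5,11]  [10,12]  [13,14]  [17,18]
[0,2] uncovered → point at 2; [8,9] uncovered → point at 9; [10,12] uncovered → point at 12; [13,14] uncovered → point at 14; [17,18] uncovered → point at 18.
Points: 2, 9, 12, 14, 18 (5 total).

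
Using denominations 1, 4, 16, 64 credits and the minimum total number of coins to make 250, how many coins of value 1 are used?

2

Use the largest denomination that fits, subtract, and repeat.
250 − 3×64→58 − 3×16→10 − 2×4→2 − 2×1→0
Count of 1: 2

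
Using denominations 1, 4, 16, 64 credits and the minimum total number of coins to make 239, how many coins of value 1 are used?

Greedy: take as many of the largest coin as possible, then repeat with the remainder.
239 = 3×64 + 2×16 + 3×4 + 3×1
Count of 1: 3

3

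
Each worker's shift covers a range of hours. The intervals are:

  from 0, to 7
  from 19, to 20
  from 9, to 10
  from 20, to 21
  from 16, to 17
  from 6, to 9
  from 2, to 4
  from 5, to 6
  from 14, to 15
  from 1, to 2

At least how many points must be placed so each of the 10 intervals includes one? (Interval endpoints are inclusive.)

Sorted: [1,2] [2,4] [5,6] [0,7] [6,9] [9,10] [14,15] [16,17] [19,20] [20,21]
{[1,2],[2,4]} hit by 2; {[5,6],[0,7],[6,9]} hit by 6; {[9,10]} hit by 10; {[14,15]} hit by 15; {[16,17]} hit by 17; {[19,20],[20,21]} hit by 20.
Points: 2, 6, 10, 15, 17, 20 (6 total).

6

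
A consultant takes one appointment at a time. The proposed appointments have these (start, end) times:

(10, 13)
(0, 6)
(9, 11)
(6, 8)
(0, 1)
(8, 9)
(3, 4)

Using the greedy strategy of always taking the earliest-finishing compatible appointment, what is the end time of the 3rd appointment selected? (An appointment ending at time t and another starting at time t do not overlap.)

Sort by end time and greedily take each interval whose start is ≥ the last chosen end.
Sorted by end: (0,1)  (3,4)  (0,6)  (6,8)  (8,9)  (9,11)  (10,13)
take (0,1); take (3,4); take (6,8); take (8,9); take (9,11); skip (10,13).
Selected: (0,1) (3,4) (6,8) (8,9) (9,11)

8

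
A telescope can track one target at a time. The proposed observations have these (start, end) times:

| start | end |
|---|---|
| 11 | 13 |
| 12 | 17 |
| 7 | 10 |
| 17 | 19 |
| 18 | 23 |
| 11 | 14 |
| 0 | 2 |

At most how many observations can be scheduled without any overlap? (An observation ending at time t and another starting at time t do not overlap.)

Sorted by end: (0,2)  (7,10)  (11,13)  (11,14)  (12,17)  (17,19)  (18,23)
take (0,2); take (7,10); take (11,13); take (17,19).
Selected 4 observations.

4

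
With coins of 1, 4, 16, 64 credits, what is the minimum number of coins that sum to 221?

8

Greedy: take as many of the largest coin as possible, then repeat with the remainder.
221 = 3×64 + 1×16 + 3×4 + 1×1
Total coins = 3 + 1 + 3 + 1 = 8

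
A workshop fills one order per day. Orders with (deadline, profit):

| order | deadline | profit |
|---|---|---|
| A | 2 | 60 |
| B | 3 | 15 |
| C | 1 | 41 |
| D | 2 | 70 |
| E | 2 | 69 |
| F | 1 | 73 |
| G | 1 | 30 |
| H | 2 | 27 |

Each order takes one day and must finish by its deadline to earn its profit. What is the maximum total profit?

158

Sort by profit descending; place each in the latest free slot ≤ its deadline.
Profit order: F=73 D=70 E=69 A=60 C=41 G=30 H=27 B=15
Assign: F→slot 1, D→slot 2, E skipped, A skipped, C skipped, G skipped, H skipped, B→slot 3.
Slots: [1:F] [2:D] [3:B]
Profit = 73 + 70 + 15 = 158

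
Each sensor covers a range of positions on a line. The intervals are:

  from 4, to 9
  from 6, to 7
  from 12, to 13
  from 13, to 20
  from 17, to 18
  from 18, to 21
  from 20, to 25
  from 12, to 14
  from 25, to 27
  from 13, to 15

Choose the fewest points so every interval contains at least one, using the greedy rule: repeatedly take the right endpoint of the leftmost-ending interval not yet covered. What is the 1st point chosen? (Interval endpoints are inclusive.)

7

Sorted: [6,7] [4,9] [12,13] [12,14] [13,15] [17,18] [13,20] [18,21] [20,25] [25,27]
{[6,7],[4,9]} hit by 7; {[12,13],[12,14],[13,15]} hit by 13; {[17,18],[13,20],[18,21]} hit by 18; {[20,25],[25,27]} hit by 25.
Points: 7, 13, 18, 25 (4 total).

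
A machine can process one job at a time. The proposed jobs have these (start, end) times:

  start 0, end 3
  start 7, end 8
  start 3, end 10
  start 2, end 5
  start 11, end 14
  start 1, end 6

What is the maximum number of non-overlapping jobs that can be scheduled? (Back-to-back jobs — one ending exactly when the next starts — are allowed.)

3

Sorted by end: (0,3)  (2,5)  (1,6)  (7,8)  (3,10)  (11,14)
take (0,3); take (7,8); take (11,14).
Selected 3 jobs.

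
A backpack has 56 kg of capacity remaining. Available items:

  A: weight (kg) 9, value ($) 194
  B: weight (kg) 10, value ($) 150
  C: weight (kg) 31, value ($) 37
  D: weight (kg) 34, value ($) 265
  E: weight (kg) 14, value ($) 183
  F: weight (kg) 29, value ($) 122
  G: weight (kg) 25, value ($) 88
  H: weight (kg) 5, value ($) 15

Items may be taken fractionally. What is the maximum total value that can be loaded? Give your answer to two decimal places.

706.26

Sort by value per unit weight and fill in that order.
Order: A (194/9=21.56) > B (150/10=15.00) > E (183/14=13.07) > D (265/34=7.79) > F (122/29=4.21) > G (88/25=3.52) > H (15/5=3.00) > C (37/31=1.19)
Fill: take A (9 @ 194) → take B (10 @ 150) → take E (14 @ 183) → take 23/34 of D → 179.26; 56/56 used.
Total value = 706.26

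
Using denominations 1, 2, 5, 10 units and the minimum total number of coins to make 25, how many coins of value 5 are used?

Use the largest denomination that fits, subtract, and repeat.
25 = 2×10 + 1×5
Count of 5: 1

1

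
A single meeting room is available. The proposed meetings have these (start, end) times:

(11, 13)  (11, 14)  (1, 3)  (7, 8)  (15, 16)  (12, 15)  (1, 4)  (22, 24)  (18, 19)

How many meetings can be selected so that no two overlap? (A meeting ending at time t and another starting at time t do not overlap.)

6

By end time: (1,3), (1,4), (7,8), (11,13), (11,14), (12,15), (15,16), (18,19), (22,24).
Pick (1,3); next start ≥ 3 → (7,8); next start ≥ 8 → (11,13); next start ≥ 13 → (15,16); next start ≥ 16 → (18,19); next start ≥ 19 → (22,24).
Selected 6 meetings.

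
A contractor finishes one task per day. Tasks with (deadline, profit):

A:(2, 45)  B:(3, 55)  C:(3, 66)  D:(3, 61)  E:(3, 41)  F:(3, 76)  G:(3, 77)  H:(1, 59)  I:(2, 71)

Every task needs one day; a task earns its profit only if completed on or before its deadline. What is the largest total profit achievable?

Profit order: G=77 F=76 I=71 C=66 D=61 H=59 B=55 A=45 E=41
Assign: G→slot 3, F→slot 2, I→slot 1, C skipped, D skipped, H skipped, B skipped, A skipped, E skipped.
Slots: [1:I] [2:F] [3:G]
Profit = 71 + 76 + 77 = 224

224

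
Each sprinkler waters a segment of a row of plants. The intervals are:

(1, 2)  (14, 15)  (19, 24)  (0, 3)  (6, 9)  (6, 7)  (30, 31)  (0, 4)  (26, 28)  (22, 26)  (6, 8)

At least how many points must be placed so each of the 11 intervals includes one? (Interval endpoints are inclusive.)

6

By right end: [1,2]  [0,3]  [0,4]  [6,7]  [6,8]  [6,9]  [14,15]  [19,24]  [22,26]  [26,28]  [30,31]
[1,2] uncovered → point at 2; [6,7] uncovered → point at 7; [14,15] uncovered → point at 15; [19,24] uncovered → point at 24; [26,28] uncovered → point at 28; [30,31] uncovered → point at 31.
Points: 2, 7, 15, 24, 28, 31 (6 total).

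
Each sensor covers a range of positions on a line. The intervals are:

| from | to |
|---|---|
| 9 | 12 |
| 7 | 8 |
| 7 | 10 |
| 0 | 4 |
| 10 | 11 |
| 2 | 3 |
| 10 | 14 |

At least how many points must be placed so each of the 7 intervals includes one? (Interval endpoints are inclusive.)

3

Sort by right endpoint; whenever an interval is uncovered, place a point at its right end.
By right end: [2,3]  [0,4]  [7,8]  [7,10]  [10,11]  [9,12]  [10,14]
[2,3] uncovered → point at 3; [7,8] uncovered → point at 8; [10,11] uncovered → point at 11.
Points: 3, 8, 11 (3 total).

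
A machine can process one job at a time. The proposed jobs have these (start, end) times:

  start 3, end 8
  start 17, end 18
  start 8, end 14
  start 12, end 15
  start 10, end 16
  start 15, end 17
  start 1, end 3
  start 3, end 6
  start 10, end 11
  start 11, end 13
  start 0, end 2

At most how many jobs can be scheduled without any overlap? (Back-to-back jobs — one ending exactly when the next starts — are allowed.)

Sorted by end: (0,2)  (1,3)  (3,6)  (3,8)  (10,11)  (11,13)  (8,14)  (12,15)  (10,16)  (15,17)  (17,18)
take (0,2); take (3,6); take (10,11); take (11,13); skip (8,14); skip (12,15); take (15,17); take (17,18).
Selected 6 jobs.

6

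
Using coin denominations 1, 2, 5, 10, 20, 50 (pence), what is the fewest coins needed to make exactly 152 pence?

4

152 = 3×50 + 1×2
Total coins = 3 + 1 = 4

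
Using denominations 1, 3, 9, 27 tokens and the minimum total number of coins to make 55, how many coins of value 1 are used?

1

Greedy: take as many of the largest coin as possible, then repeat with the remainder.
55 = 2×27 + 1×1
Count of 1: 1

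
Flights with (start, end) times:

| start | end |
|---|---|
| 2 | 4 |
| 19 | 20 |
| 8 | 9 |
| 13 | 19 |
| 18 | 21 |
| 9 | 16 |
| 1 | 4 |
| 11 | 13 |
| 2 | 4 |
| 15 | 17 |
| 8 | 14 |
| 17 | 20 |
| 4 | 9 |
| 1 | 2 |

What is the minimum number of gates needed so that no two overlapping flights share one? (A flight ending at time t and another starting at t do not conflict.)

The answer is the maximum number of intervals overlapping at any instant.
Events (time:±→running): 1:+→1 1:+→2 2:-→1 2:+→2 2:+→3 … peak 3.

3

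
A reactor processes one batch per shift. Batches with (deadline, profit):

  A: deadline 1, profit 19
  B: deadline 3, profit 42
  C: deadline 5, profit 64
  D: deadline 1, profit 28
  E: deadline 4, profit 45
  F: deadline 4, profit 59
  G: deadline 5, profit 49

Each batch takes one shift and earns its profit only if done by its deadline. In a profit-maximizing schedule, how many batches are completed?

Take jobs in profit order; each goes to the latest open slot no later than its deadline.
Profit order: C=64 F=59 G=49 E=45 B=42 D=28 A=19
Assign: C→slot 5, F→slot 4, G→slot 3, E→slot 2, B→slot 1, D skipped, A skipped.
Slots: [1:B] [2:E] [3:G] [4:F] [5:C]
5 of 7 scheduled.

5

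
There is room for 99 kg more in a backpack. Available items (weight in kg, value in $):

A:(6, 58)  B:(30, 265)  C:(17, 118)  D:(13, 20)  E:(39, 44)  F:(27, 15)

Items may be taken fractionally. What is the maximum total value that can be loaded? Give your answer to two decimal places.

498.23

Sort by value per unit weight and fill in that order.
Order: A (58/6=9.67) > B (265/30=8.83) > C (118/17=6.94) > D (20/13=1.54) > E (44/39=1.13) > F (15/27=0.56)
Fill: take A (6 @ 58) → take B (30 @ 265) → take C (17 @ 118) → take D (13 @ 20) → take 33/39 of E → 37.23; 99/99 used.
Total value = 498.23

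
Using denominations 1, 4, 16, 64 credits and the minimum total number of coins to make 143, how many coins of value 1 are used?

143 = 2×64 + 3×4 + 3×1
Count of 1: 3

3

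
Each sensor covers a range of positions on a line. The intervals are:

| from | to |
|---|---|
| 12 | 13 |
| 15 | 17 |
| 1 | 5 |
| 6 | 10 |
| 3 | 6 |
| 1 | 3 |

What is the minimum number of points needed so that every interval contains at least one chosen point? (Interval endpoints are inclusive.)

By right end: [1,3]  [1,5]  [3,6]  [6,10]  [12,13]  [15,17]
[1,3] uncovered → point at 3; [6,10] uncovered → point at 10; [12,13] uncovered → point at 13; [15,17] uncovered → point at 17.
Points: 3, 10, 13, 17 (4 total).

4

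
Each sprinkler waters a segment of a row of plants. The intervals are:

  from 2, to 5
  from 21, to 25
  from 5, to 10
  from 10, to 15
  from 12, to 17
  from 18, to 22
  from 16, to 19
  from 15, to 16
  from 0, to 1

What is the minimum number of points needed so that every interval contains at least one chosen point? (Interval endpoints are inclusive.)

Process intervals by earliest right end; each time one isn't hit yet, stab at its right endpoint.
By right end: [0,1]  [2,5]  [5,10]  [10,15]  [15,16]  [12,17]  [16,19]  [18,22]  [21,25]
[0,1] uncovered → point at 1; [2,5] uncovered → point at 5; [10,15] uncovered → point at 15; [16,19] uncovered → point at 19; [21,25] uncovered → point at 25.
Points: 1, 5, 15, 19, 25 (5 total).

5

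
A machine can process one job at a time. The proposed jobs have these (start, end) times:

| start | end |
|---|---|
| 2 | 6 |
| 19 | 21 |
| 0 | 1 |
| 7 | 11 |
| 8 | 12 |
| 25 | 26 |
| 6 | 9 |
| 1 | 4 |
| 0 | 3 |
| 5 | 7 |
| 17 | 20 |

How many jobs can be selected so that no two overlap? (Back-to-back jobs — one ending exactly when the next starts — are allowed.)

6

Sorted by end: (0,1)  (0,3)  (1,4)  (2,6)  (5,7)  (6,9)  (7,11)  (8,12)  (17,20)  (19,21)  (25,26)
take (0,1); take (1,4); take (5,7); skip (6,9); take (7,11); take (17,20); take (25,26).
Selected 6 jobs.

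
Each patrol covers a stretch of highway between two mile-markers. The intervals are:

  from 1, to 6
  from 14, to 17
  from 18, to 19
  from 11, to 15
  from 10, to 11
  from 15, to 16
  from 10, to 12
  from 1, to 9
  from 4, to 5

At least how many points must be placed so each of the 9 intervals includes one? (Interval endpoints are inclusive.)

Sort by right endpoint; whenever an interval is uncovered, place a point at its right end.
Sorted: [4,5] [1,6] [1,9] [10,11] [10,12] [11,15] [15,16] [14,17] [18,19]
{[4,5],[1,6],[1,9]} hit by 5; {[10,11],[10,12],[11,15]} hit by 11; {[15,16],[14,17]} hit by 16; {[18,19]} hit by 19.
Points: 5, 11, 16, 19 (4 total).

4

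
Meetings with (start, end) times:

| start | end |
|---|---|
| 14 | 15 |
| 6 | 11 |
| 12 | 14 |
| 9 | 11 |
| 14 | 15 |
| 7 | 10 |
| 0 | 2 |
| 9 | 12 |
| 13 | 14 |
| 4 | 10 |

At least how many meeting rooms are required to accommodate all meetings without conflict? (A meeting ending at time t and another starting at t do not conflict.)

5

starts: [0, 4, 6, 7, 9, 9, 12, 13, 14, 14]
ends:   [2, 10, 10, 11, 11, 12, 14, 14, 15, 15]
s0→1 e2→0 s4→1 s6→2 s7→3 s9→4 s9→5  — peak 5.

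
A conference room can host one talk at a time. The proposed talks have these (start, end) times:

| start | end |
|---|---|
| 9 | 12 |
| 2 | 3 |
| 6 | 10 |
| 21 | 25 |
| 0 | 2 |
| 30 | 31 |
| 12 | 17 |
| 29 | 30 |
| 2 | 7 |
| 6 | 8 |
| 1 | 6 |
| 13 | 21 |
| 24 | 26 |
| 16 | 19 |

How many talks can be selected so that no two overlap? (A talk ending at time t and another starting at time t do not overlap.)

8

Sorted by end: (0,2)  (2,3)  (1,6)  (2,7)  (6,8)  (6,10)  (9,12)  (12,17)  (16,19)  (13,21)  (21,25)  (24,26)  (29,30)  (30,31)
take (0,2); take (2,3); take (6,8); skip (6,10); take (9,12); take (12,17); skip (16,19); take (21,25); skip (24,26); take (29,30); take (30,31).
Selected 8 talks.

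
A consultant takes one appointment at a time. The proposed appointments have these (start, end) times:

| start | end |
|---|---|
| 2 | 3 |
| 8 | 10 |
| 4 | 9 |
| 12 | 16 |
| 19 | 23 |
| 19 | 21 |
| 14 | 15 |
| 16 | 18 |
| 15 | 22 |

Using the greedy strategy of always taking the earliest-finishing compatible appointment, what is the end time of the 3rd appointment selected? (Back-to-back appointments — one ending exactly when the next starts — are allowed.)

Sort by end time and greedily take each interval whose start is ≥ the last chosen end.
By end time: (2,3), (4,9), (8,10), (14,15), (12,16), (16,18), (19,21), (15,22), (19,23).
Pick (2,3); next start ≥ 3 → (4,9); next start ≥ 9 → (14,15); next start ≥ 15 → (16,18); next start ≥ 18 → (19,21).
Selected: (2,3) (4,9) (14,15) (16,18) (19,21)

15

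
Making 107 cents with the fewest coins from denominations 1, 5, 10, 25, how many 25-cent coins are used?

4

Greedy: take as many of the largest coin as possible, then repeat with the remainder.
107 − 4×25→7 − 1×5→2 − 2×1→0
Count of 25: 4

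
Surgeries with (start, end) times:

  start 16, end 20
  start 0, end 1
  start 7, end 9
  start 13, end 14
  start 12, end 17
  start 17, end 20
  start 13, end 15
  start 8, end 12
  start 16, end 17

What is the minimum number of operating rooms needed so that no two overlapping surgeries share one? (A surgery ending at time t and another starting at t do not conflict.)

Events (time:±→running): 0:+→1 1:-→0 7:+→1 8:+→2 9:-→1 12:-→0 12:+→1 13:+→2 13:+→3 … peak 3.

3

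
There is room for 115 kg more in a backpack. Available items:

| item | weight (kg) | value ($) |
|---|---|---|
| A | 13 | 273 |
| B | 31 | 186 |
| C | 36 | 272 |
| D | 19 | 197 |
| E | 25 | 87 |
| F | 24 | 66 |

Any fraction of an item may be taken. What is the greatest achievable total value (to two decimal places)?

983.68

Ratios (sorted): A 21.00, D 10.37, C 7.56, B 6.00, E 3.48, F 2.75
take A (13 @ 273); take D (19 @ 197); take C (36 @ 272); take B (31 @ 186); take 16/25 of E → 55.68. Capacity used 115/115.
Total value = 983.68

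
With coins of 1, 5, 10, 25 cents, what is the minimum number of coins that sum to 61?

61 − 2×25→11 − 1×10→1 − 1×1→0
Total coins = 2 + 1 + 1 = 4

4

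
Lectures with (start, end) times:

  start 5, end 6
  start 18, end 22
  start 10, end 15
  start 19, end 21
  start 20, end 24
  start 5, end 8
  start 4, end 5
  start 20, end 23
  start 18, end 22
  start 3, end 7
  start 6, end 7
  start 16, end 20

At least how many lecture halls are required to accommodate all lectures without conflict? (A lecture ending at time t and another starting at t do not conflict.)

starts: [3, 4, 5, 5, 6, 10, 16, 18, 18, 19, 20, 20]
ends:   [5, 6, 7, 7, 8, 15, 20, 21, 22, 22, 23, 24]
s3→1 s4→2 e5→1 s5→2 s5→3 e6→2 s6→3 e7→2 e7→1 e8→0 s10→1 e15→0 s16→1 s18→2 s18→3 s19→4 e20→3 s20→4 s20→5  — peak 5.

5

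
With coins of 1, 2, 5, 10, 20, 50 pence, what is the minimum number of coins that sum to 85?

4

Use the largest denomination that fits, subtract, and repeat.
85 = 1×50 + 1×20 + 1×10 + 1×5
Total coins = 1 + 1 + 1 + 1 = 4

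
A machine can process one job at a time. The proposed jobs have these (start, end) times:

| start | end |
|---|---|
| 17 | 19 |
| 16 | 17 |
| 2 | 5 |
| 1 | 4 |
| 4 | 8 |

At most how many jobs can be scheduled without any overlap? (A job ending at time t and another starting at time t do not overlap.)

Sorted by end: (1,4)  (2,5)  (4,8)  (16,17)  (17,19)
take (1,4); take (4,8); take (16,17); take (17,19).
Selected 4 jobs.

4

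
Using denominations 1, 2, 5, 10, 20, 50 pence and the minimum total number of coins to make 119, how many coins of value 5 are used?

Use the largest denomination that fits, subtract, and repeat.
119 = 2×50 + 1×10 + 1×5 + 2×2
Count of 5: 1

1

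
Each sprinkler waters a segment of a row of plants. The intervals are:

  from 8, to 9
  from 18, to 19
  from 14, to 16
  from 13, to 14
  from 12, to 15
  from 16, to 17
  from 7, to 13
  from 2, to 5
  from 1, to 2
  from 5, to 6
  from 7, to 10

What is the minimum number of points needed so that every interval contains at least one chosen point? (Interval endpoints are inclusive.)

6

By right end: [1,2]  [2,5]  [5,6]  [8,9]  [7,10]  [7,13]  [13,14]  [12,15]  [14,16]  [16,17]  [18,19]
[1,2] uncovered → point at 2; [5,6] uncovered → point at 6; [8,9] uncovered → point at 9; [13,14] uncovered → point at 14; [16,17] uncovered → point at 17; [18,19] uncovered → point at 19.
Points: 2, 6, 9, 14, 17, 19 (6 total).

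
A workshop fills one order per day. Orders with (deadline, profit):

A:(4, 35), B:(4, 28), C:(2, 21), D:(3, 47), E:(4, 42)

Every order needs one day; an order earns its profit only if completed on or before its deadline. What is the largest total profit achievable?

152

Take jobs in profit order; each goes to the latest open slot no later than its deadline.
By profit: D(d3,47), E(d4,42), A(d4,35), B(d4,28), C(d2,21)
D→slot 3; E→slot 4; A→slot 2; B→slot 1; C skipped.
Profit = 28 + 35 + 47 + 42 = 152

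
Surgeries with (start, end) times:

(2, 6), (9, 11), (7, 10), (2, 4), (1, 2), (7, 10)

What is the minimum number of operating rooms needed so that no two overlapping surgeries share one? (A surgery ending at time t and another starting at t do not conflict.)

Count concurrent intervals with a sweep; the peak is the room count.
Events (time:±→running): 1:+→1 2:-→0 2:+→1 2:+→2 4:-→1 6:-→0 7:+→1 7:+→2 9:+→3 … peak 3.

3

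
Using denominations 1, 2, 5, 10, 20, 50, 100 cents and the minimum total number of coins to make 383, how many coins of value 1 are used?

1

383 = 3×100 + 1×50 + 1×20 + 1×10 + 1×2 + 1×1
Count of 1: 1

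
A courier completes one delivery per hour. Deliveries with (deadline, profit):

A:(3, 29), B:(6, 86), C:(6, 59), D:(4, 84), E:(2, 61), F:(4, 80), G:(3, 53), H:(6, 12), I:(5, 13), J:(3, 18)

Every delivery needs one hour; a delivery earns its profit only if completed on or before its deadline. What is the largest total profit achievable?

Take jobs in profit order; each goes to the latest open slot no later than its deadline.
Profit order: B=86 D=84 F=80 E=61 C=59 G=53 A=29 J=18 I=13 H=12
Assign: B→slot 6, D→slot 4, F→slot 3, E→slot 2, C→slot 5, G→slot 1, A skipped, J skipped, I skipped, H skipped.
Slots: [1:G] [2:E] [3:F] [4:D] [5:C] [6:B]
Profit = 53 + 61 + 80 + 84 + 59 + 86 = 423

423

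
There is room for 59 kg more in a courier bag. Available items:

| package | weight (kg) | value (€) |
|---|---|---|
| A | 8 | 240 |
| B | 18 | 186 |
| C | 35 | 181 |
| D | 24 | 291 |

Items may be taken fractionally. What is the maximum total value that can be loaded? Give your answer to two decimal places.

Ratios (sorted): A 30.00, D 12.12, B 10.33, C 5.17
take A (8 @ 240); take D (24 @ 291); take B (18 @ 186); take 9/35 of C → 46.54. Capacity used 59/59.
Total value = 763.54

763.54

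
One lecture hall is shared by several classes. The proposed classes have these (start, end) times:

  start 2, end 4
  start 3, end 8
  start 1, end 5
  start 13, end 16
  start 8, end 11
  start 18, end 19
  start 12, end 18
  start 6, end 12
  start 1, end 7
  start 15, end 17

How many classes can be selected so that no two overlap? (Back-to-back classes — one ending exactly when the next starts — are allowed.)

4

Sort by end time and greedily take each interval whose start is ≥ the last chosen end.
By end time: (2,4), (1,5), (1,7), (3,8), (8,11), (6,12), (13,16), (15,17), (12,18), (18,19).
Pick (2,4); next start ≥ 4 → (8,11); next start ≥ 11 → (13,16); next start ≥ 16 → (18,19).
Selected 4 classes.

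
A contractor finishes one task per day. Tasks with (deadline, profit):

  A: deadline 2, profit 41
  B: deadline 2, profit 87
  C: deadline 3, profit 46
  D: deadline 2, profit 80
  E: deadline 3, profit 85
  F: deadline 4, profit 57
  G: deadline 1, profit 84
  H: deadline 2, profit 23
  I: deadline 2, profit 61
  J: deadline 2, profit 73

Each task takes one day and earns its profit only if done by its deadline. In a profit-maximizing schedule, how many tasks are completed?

Sort by profit descending; place each in the latest free slot ≤ its deadline.
Profit order: B=87 E=85 G=84 D=80 J=73 I=61 F=57 C=46 A=41 H=23
Assign: B→slot 2, E→slot 3, G→slot 1, D skipped, J skipped, I skipped, F→slot 4, C skipped, A skipped, H skipped.
Slots: [1:G] [2:B] [3:E] [4:F]
4 of 10 scheduled.

4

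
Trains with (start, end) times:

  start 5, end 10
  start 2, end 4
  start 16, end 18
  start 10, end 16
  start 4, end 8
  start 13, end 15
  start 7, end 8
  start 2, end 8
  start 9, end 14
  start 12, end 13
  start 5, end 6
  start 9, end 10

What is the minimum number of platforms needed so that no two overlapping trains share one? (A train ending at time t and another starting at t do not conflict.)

4

Count concurrent intervals with a sweep; the peak is the room count.
Events (time:±→running): 2:+→1 2:+→2 4:-→1 4:+→2 5:+→3 5:+→4 … peak 4.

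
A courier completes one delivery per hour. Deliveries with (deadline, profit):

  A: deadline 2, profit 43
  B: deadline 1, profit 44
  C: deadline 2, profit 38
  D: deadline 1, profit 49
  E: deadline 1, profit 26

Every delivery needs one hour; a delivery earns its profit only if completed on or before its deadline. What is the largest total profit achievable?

Profit order: D=49 B=44 A=43 C=38 E=26
Assign: D→slot 1, B skipped, A→slot 2, C skipped, E skipped.
Slots: [1:D] [2:A]
Profit = 49 + 43 = 92

92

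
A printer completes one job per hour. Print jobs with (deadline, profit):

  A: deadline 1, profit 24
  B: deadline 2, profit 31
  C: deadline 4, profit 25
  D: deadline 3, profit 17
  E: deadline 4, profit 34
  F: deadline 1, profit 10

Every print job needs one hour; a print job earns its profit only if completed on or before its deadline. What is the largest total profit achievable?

114

Take jobs in profit order; each goes to the latest open slot no later than its deadline.
Profit order: E=34 B=31 C=25 A=24 D=17 F=10
Assign: E→slot 4, B→slot 2, C→slot 3, A→slot 1, D skipped, F skipped.
Slots: [1:A] [2:B] [3:C] [4:E]
Profit = 24 + 31 + 25 + 34 = 114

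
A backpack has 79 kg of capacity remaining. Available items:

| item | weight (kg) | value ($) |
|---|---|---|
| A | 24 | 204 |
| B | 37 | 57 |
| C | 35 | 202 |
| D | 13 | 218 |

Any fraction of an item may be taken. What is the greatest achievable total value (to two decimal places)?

634.78

Greedy by value/weight ratio, highest first.
Ratios (sorted): D 16.77, A 8.50, C 5.77, B 1.54
take D (13 @ 218); take A (24 @ 204); take C (35 @ 202); take 7/37 of B → 10.78. Capacity used 79/79.
Total value = 634.78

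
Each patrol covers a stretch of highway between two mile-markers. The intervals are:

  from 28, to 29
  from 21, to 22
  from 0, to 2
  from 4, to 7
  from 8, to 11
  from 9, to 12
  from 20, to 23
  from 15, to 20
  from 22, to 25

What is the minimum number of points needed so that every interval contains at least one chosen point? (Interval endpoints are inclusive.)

Sorted: [0,2] [4,7] [8,11] [9,12] [15,20] [21,22] [20,23] [22,25] [28,29]
{[0,2]} hit by 2; {[4,7]} hit by 7; {[8,11],[9,12]} hit by 11; {[15,20]} hit by 20; {[21,22],[20,23],[22,25]} hit by 22; {[28,29]} hit by 29.
Points: 2, 7, 11, 20, 22, 29 (6 total).

6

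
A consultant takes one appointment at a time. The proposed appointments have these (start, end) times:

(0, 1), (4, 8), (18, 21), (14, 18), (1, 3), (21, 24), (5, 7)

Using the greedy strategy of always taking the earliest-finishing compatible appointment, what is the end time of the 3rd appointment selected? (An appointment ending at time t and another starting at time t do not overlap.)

Order by finish time; keep every interval that doesn't clash with the previous kept one.
Sorted by end: (0,1)  (1,3)  (5,7)  (4,8)  (14,18)  (18,21)  (21,24)
take (0,1); take (1,3); take (5,7); skip (4,8); take (14,18); take (18,21); take (21,24).
Selected: (0,1) (1,3) (5,7) (14,18) (18,21) (21,24)

7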